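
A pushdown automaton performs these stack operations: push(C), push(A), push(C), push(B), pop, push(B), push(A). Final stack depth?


Tracing stack operations:
  push(C) -> stack = [C], depth=1
  push(A) -> stack = [C,A], depth=2
  push(C) -> stack = [C,A,C], depth=3
  push(B) -> stack = [C,A,C,B], depth=4
  pop -> removed B, stack = [C,A,C], depth=3
  push(B) -> stack = [C,A,C,B], depth=4
  push(A) -> stack = [C,A,C,B,A], depth=5
Final depth = 5

5


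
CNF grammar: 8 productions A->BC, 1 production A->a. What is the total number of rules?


CNF allows two rule forms:
  A -> BC (binary): 8 rules
  A -> a (terminal): 1 rule
Total = 8 + 1 = 9

9


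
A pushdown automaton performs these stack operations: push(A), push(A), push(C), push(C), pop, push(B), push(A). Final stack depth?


Tracing stack operations:
  push(A) -> stack = [A], depth=1
  push(A) -> stack = [A,A], depth=2
  push(C) -> stack = [A,A,C], depth=3
  push(C) -> stack = [A,A,C,C], depth=4
  pop -> removed C, stack = [A,A,C], depth=3
  push(B) -> stack = [A,A,C,B], depth=4
  push(A) -> stack = [A,A,C,B,A], depth=5
Final depth = 5

5


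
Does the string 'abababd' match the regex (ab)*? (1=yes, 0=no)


Pattern: (ab)*
String: 'abababd'
Pattern requires: zero or more repetitions of 'ab'
Length 7 is odd -> cannot be (ab)* -> no match
Result: 0

0


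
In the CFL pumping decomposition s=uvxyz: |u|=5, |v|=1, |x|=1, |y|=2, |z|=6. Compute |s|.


|s| = |u| + |v| + |x| + |y| + |z|
= 5 + 1 + 1 + 2 + 6
= 6 + 1 + 8
= 7 + 8
= 15

15


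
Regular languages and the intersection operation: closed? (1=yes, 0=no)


Regular languages are closed under all standard operations:
- Union: Yes (product construction)
- Intersection: Yes (product construction)
- Complement: Yes (swap accept/reject)
- Concatenation: Yes (NFA construction)
Operation: intersection -> Closed

1


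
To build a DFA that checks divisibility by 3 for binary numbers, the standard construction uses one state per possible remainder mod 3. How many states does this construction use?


Divisibility by 3 is tracked via the remainder mod 3: 0, 1, ..., 2
The construction assigns one state to each remainder
Number of remainders = 3

3


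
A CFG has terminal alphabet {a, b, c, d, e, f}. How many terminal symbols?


Terminal symbols: a, b, c, d, e, f
Counting each: a (#1), b (#2), c (#3), d (#4), e (#5), f (#6)
Total = 6

6


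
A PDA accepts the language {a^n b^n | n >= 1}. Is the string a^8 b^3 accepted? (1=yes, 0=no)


Language requires equal numbers of a's and b's
PDA pushes for each 'a', pops for each 'b'
Number of a's = 8
Number of b's = 3
8 != 3 -> Reject

0


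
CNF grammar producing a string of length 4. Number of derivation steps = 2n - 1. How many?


Chomsky Normal Form derivation:
String length n = 4
Each step either:
  - Splits a nonterminal into two (n-1 such steps)
  - Converts a nonterminal to terminal (n such steps)
Total = (n-1) + n = 2n - 1
= 2(4) - 1
= 8 - 1
= 7

7


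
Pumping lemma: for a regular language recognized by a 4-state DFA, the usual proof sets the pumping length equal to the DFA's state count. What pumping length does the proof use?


Pumping lemma for regular languages (standard proof):
Take p = |Q|, the number of DFA states.
Any string of length >= |Q| passes through |Q|+1 states while reading its first |Q| symbols,
so by pigeonhole some state repeats, giving the loop that can be pumped.
Here |Q| = 4
Therefore the proof uses p = 4

4


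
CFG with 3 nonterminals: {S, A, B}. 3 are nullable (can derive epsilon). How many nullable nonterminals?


Nonterminals: {S, A, B}
A nonterminal is nullable if it can derive epsilon
Counting nullable nonterminals: 3
Total nullable = 3

3


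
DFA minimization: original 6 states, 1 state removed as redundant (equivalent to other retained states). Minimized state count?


Original DFA: 6 states
Redundant states removed: 1
Minimized states = original - removed
= 6 - 1
= 5

5


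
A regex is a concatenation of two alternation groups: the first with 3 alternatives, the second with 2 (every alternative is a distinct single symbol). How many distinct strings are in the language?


First group: 3 alternatives
Second group: 2 alternatives
Concatenation: each choice from group 1 pairs with each from group 2
Total = 3 x 2 = 6

6


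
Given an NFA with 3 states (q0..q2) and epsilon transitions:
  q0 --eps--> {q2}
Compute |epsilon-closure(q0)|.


Starting from q0
Initialize closure = {q0}
Follow epsilon from q0 -> add q2
Final closure: {q0, q2}
Size = 2

2


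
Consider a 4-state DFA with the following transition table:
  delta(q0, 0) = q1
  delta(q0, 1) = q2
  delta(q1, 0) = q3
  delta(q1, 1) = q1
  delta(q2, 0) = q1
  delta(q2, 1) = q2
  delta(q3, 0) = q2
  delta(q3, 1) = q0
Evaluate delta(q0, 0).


Looking up transition function:
delta(q0, 0) in the table
Row: q0, Column: 0
Result: q1

q1


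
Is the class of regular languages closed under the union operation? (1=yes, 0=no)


Regular languages are closed under:
- Union (DFA product construction)
- Intersection (DFA product construction)
- Complement (swap accept/reject states)
- Concatenation (NFA construction)
- Kleene star (NFA construction)
union is in this list
Therefore: closed

1


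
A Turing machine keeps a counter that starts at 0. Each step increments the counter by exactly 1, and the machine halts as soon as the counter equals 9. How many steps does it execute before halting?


Counter starts at 0. Counting sequence:
  Step 1: counter = 1
  Step 2: counter = 2
  Step 3: counter = 3
  Step 4: counter = 4
  Step 5: counter = 5
  Step 6: counter = 6
  ...
  Step 9: counter = 9
Counter reached 9 -> halt
Total steps = 9

9


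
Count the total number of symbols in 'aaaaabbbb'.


String: 'aaaaabbbb'
Counting characters:
  'a' appears 5 time(s)
  'b' appears 4 time(s)
Total length = 5 + 4 = 9

9


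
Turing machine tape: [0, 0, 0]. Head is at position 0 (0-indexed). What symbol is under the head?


Tape: [0, 0, 0]
Positions: 0 1 2
Values:    0 0 0
Head at position 0
tape[0] = 0

0


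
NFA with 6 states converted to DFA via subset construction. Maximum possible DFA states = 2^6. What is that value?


NFA has 6 states
Subset construction: each DFA state = subset of NFA states
Maximum subsets = 2^6
2^6 = 64

64


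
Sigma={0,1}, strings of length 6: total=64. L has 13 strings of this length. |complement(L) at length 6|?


Alphabet: {0,1}
String length: 6
Total strings of length 6 = 2^6 = 64
Strings in L = 13
Complement = total - |L|
= 64 - 13
= 51

51


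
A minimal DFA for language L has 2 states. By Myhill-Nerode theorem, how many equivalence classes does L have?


Myhill-Nerode theorem:
Number of equivalence classes = number of states in minimal DFA
Minimal DFA states = 2
Therefore equivalence classes = 2

2


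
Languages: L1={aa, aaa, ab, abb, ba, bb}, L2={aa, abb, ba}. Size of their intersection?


L1 = {aa, aaa, ab, abb, ba, bb}
L2 = {aa, abb, ba}
Checking each string in L1 against L2:
  'aa': in L2? Yes
  'aaa': in L2? No
  'ab': in L2? No
  'abb': in L2? Yes
  'ba': in L2? Yes
  'bb': in L2? No
Intersection = {aa, abb, ba}
|L1 ∩ L2| = 3

3


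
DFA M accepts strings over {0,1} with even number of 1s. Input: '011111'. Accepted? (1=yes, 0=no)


DFA has 2 states: q_even (start, accept=yes) and q_odd
Processing string '011111' character by character:
  Position 0: read '0', 1-count=0 -> q_even (no change)
  Position 1: read '1', 1-count=1 -> q_odd
  Position 2: read '1', 1-count=2 -> q_even
  Position 3: read '1', 1-count=3 -> q_odd
  Position 4: read '1', 1-count=4 -> q_even
  Position 5: read '1', 1-count=5 -> q_odd
Final state: q_odd, total 1s = 5 (odd); the DFA requires an even count -> reject

0


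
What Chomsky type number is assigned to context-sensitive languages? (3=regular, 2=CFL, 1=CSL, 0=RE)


Chomsky hierarchy levels:
  Type 3: Regular (DFA/NFA/regex)
  Type 2: Context-free (PDA)
  Type 1: Context-sensitive
  Type 0: Recursively enumerable (TM)
'context-sensitive' corresponds to Type 1

1


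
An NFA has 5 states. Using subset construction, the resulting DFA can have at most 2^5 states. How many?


NFA has 5 states
Subset construction: each DFA state = subset of NFA states
Maximum subsets = 2^5
2^5 = 32

32


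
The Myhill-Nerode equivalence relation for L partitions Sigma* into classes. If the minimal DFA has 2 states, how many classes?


Myhill-Nerode theorem:
Number of equivalence classes = number of states in minimal DFA
Minimal DFA states = 2
Therefore equivalence classes = 2

2


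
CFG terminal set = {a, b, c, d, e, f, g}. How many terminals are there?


Terminal symbols: a, b, c, d, e, f, g
Counting each: a (#1), b (#2), c (#3), d (#4), e (#5), f (#6), g (#7)
Total = 7

7


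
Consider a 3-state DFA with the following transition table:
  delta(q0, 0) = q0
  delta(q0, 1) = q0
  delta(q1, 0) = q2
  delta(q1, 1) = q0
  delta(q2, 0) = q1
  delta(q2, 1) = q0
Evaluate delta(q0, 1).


Looking up transition function:
delta(q0, 1) in the table
Row: q0, Column: 1
Result: q0

q0


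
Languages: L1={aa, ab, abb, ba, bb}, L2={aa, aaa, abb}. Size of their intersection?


L1 = {aa, ab, abb, ba, bb}
L2 = {aa, aaa, abb}
Checking each string in L1 against L2:
  'aa': in L2? Yes
  'ab': in L2? No
  'abb': in L2? Yes
  'ba': in L2? No
  'bb': in L2? No
Intersection = {aa, abb}
|L1 ∩ L2| = 2

2


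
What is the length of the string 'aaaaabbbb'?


String: 'aaaaabbbb'
Counting characters:
  'a' appears 5 time(s)
  'b' appears 4 time(s)
Total length = 5 + 4 = 9

9


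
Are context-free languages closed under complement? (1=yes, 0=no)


CFL closure properties:
  Closed under: union, concatenation, Kleene star
  NOT closed under: intersection, complement
Operation 'complement' is in not-closed list -> No (not closed)

0


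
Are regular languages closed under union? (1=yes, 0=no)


Regular languages are closed under:
- Union (DFA product construction)
- Intersection (DFA product construction)
- Complement (swap accept/reject states)
- Concatenation (NFA construction)
- Kleene star (NFA construction)
union is in this list
Therefore: closed

1


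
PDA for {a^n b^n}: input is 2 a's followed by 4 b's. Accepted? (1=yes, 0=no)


Language requires equal numbers of a's and b's
PDA pushes for each 'a', pops for each 'b'
Number of a's = 2
Number of b's = 4
2 != 4 -> Reject

0


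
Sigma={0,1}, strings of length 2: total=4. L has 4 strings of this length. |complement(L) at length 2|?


Alphabet: {0,1}
String length: 2
Total strings of length 2 = 2^2 = 4
Strings in L = 4
Complement = total - |L|
= 4 - 4
= 0

0


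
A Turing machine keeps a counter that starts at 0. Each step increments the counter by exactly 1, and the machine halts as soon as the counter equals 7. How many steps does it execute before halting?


Counter starts at 0. Counting sequence:
  Step 1: counter = 1
  Step 2: counter = 2
  Step 3: counter = 3
  Step 4: counter = 4
  Step 5: counter = 5
  Step 6: counter = 6
  Step 7: counter = 7
Counter reached 7 -> halt
Total steps = 7

7


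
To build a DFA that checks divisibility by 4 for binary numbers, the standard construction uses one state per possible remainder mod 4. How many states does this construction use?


Divisibility by 4 is tracked via the remainder mod 4: 0, 1, ..., 3
The construction assigns one state to each remainder
Number of remainders = 4

4


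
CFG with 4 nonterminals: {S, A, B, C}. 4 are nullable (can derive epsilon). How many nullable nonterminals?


Nonterminals: {S, A, B, C}
A nonterminal is nullable if it can derive epsilon
Counting nullable nonterminals: 4
Total nullable = 4

4


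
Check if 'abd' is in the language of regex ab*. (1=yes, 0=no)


Pattern: ab*
String: 'abd'
Pattern requires: exactly one 'a' followed by zero or more 'b's
First char is 'a' -> OK
Rest 'bd': all b's? No
Result: 0

0


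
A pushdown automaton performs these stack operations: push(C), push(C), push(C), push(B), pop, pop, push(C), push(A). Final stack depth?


Tracing stack operations:
  push(C) -> stack = [C], depth=1
  push(C) -> stack = [C,C], depth=2
  push(C) -> stack = [C,C,C], depth=3
  push(B) -> stack = [C,C,C,B], depth=4
  pop -> removed B, stack = [C,C,C], depth=3
  pop -> removed C, stack = [C,C], depth=2
  push(C) -> stack = [C,C,C], depth=3
  push(A) -> stack = [C,C,C,A], depth=4
Final depth = 4

4


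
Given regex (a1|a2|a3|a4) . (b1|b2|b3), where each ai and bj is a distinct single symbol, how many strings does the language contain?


First group: 4 alternatives
Second group: 3 alternatives
Concatenation: each choice from group 1 pairs with each from group 2
Total = 4 x 3 = 12

12


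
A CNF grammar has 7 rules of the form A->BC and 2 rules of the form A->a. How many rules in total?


CNF allows two rule forms:
  A -> BC (binary): 7 rules
  A -> a (terminal): 2 rules
Total = 7 + 2 = 9

9


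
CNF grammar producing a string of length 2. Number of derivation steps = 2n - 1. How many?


Chomsky Normal Form derivation:
String length n = 2
Each step either:
  - Splits a nonterminal into two (n-1 such steps)
  - Converts a nonterminal to terminal (n such steps)
Total = (n-1) + n = 2n - 1
= 2(2) - 1
= 4 - 1
= 3

3


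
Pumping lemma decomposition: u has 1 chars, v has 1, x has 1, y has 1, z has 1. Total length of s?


|s| = |u| + |v| + |x| + |y| + |z|
= 1 + 1 + 1 + 1 + 1
= 2 + 1 + 2
= 3 + 2
= 5

5


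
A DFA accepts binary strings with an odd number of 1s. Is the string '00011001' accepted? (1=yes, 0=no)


DFA has 2 states: q_even (start, accept=no) and q_odd
Processing string '00011001' character by character:
  Position 0: read '0', 1-count=0 -> q_even (no change)
  Position 1: read '0', 1-count=0 -> q_even (no change)
  Position 2: read '0', 1-count=0 -> q_even (no change)
  Position 3: read '1', 1-count=1 -> q_odd
  Position 4: read '1', 1-count=2 -> q_even
  Position 5: read '0', 1-count=2 -> q_even (no change)
  Position 6: read '0', 1-count=2 -> q_even (no change)
  Position 7: read '1', 1-count=3 -> q_odd
Final state: q_odd, total 1s = 3 (odd); the DFA requires an odd count -> accept

1


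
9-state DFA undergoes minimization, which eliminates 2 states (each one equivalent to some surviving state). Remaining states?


Original DFA: 9 states
Redundant states removed: 2
Minimized states = original - removed
= 9 - 2
= 7

7


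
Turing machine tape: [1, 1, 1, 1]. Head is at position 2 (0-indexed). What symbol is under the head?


Tape: [1, 1, 1, 1]
Positions: 0 1 2 3
Values:    1 1 1 1
Head at position 2
tape[2] = 1

1


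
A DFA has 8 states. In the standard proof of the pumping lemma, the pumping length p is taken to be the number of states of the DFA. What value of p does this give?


Pumping lemma for regular languages (standard proof):
Take p = |Q|, the number of DFA states.
Any string of length >= |Q| passes through |Q|+1 states while reading its first |Q| symbols,
so by pigeonhole some state repeats, giving the loop that can be pumped.
Here |Q| = 8
Therefore the proof uses p = 8

8


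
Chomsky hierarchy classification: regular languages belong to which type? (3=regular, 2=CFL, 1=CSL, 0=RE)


Chomsky hierarchy levels:
  Type 3: Regular (DFA/NFA/regex)
  Type 2: Context-free (PDA)
  Type 1: Context-sensitive
  Type 0: Recursively enumerable (TM)
'regular' corresponds to Type 3

3


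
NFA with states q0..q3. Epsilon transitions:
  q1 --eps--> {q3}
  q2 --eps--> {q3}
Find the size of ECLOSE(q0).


Starting from q0
Initialize closure = {q0}
q0 has no outgoing epsilon transitions -> nothing to add
Final closure: {q0}
Size = 1

1


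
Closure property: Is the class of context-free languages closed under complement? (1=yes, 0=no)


CFL closure properties:
  Closed under: union, concatenation, Kleene star
  NOT closed under: intersection, complement
Operation 'complement' is in not-closed list -> No (not closed)

0


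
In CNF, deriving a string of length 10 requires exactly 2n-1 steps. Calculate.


Chomsky Normal Form derivation:
String length n = 10
Each step either:
  - Splits a nonterminal into two (n-1 such steps)
  - Converts a nonterminal to terminal (n such steps)
Total = (n-1) + n = 2n - 1
= 2(10) - 1
= 20 - 1
= 19

19


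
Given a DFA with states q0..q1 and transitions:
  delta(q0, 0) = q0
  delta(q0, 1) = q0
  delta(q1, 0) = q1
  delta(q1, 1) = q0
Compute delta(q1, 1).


Looking up transition function:
delta(q1, 1) in the table
Row: q1, Column: 1
Result: q0

q0


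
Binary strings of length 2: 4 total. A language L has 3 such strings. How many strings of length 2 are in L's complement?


Alphabet: {0,1}
String length: 2
Total strings of length 2 = 2^2 = 4
Strings in L = 3
Complement = total - |L|
= 4 - 3
= 1

1


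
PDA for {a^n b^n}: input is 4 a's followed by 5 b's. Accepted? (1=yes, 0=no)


Language requires equal numbers of a's and b's
PDA pushes for each 'a', pops for each 'b'
Number of a's = 4
Number of b's = 5
4 != 5 -> Reject

0


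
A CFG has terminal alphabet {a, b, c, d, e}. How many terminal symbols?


Terminal symbols: a, b, c, d, e
Counting each: a (#1), b (#2), c (#3), d (#4), e (#5)
Total = 5

5


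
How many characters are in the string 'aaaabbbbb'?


String: 'aaaabbbbb'
Counting characters:
  'a' appears 4 time(s)
  'b' appears 5 time(s)
Total length = 4 + 5 = 9

9


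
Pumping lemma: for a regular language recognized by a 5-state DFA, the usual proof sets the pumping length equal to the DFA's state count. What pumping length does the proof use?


Pumping lemma for regular languages (standard proof):
Take p = |Q|, the number of DFA states.
Any string of length >= |Q| passes through |Q|+1 states while reading its first |Q| symbols,
so by pigeonhole some state repeats, giving the loop that can be pumped.
Here |Q| = 5
Therefore the proof uses p = 5

5


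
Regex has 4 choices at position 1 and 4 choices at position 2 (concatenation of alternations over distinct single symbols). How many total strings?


First group: 4 alternatives
Second group: 4 alternatives
Concatenation: each choice from group 1 pairs with each from group 2
Total = 4 x 4 = 16

16


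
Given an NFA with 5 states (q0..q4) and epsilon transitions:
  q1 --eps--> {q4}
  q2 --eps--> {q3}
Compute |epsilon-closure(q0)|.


Starting from q0
Initialize closure = {q0}
q0 has no outgoing epsilon transitions -> nothing to add
Final closure: {q0}
Size = 1

1


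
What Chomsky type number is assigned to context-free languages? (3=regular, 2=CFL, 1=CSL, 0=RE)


Chomsky hierarchy levels:
  Type 3: Regular (DFA/NFA/regex)
  Type 2: Context-free (PDA)
  Type 1: Context-sensitive
  Type 0: Recursively enumerable (TM)
'context-free' corresponds to Type 2

2


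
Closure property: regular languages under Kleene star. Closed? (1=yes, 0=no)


Regular languages are closed under:
- Union (DFA product construction)
- Intersection (DFA product construction)
- Complement (swap accept/reject states)
- Concatenation (NFA construction)
- Kleene star (NFA construction)
Kleene star is in this list
Therefore: closed

1


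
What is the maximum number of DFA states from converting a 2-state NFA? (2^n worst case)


NFA has 2 states
Subset construction: each DFA state = subset of NFA states
Maximum subsets = 2^2
2^2 = 4

4


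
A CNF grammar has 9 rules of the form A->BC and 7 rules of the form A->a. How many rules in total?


CNF allows two rule forms:
  A -> BC (binary): 9 rules
  A -> a (terminal): 7 rules
Total = 9 + 7 = 16

16


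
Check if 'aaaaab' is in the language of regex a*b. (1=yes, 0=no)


Pattern: a*b
String: 'aaaaab'
Pattern requires: zero or more 'a's followed by exactly one 'b'
Found 5 leading 'a's
Remaining: 'b'
Remaining is exactly 'b' -> match
Result: 1

1


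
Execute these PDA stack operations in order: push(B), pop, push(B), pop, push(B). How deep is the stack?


Tracing stack operations:
  push(B) -> stack = [B], depth=1
  pop -> removed B, stack = [], depth=0
  push(B) -> stack = [B], depth=1
  pop -> removed B, stack = [], depth=0
  push(B) -> stack = [B], depth=1
Final depth = 1

1


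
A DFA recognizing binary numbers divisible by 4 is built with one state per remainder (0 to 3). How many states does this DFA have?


Divisibility by 4 is tracked via the remainder mod 4: 0, 1, ..., 3
The construction assigns one state to each remainder
Number of remainders = 4

4


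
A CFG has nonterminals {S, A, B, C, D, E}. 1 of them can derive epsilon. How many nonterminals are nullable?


Nonterminals: {S, A, B, C, D, E}
A nonterminal is nullable if it can derive epsilon
Counting nullable nonterminals: 1
Total nullable = 1

1


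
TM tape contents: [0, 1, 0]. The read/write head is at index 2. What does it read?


Tape: [0, 1, 0]
Positions: 0 1 2
Values:    0 1 0
Head at position 2
tape[2] = 0

0


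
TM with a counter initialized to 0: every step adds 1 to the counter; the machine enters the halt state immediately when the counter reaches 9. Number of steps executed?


Counter starts at 0. Counting sequence:
  Step 1: counter = 1
  Step 2: counter = 2
  Step 3: counter = 3
  Step 4: counter = 4
  Step 5: counter = 5
  Step 6: counter = 6
  ...
  Step 9: counter = 9
Counter reached 9 -> halt
Total steps = 9

9


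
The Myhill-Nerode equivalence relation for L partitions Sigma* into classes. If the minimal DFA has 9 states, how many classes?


Myhill-Nerode theorem:
Number of equivalence classes = number of states in minimal DFA
Minimal DFA states = 9
Therefore equivalence classes = 9

9


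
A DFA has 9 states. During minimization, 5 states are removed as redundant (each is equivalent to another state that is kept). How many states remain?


Original DFA: 9 states
Redundant states removed: 5
Minimized states = original - removed
= 9 - 5
= 4

4


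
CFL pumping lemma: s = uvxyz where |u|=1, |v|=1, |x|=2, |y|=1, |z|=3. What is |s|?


|s| = |u| + |v| + |x| + |y| + |z|
= 1 + 1 + 2 + 1 + 3
= 2 + 2 + 4
= 4 + 4
= 8

8


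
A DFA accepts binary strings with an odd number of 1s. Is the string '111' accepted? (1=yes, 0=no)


DFA has 2 states: q_even (start, accept=no) and q_odd
Processing string '111' character by character:
  Position 0: read '1', 1-count=1 -> q_odd
  Position 1: read '1', 1-count=2 -> q_even
  Position 2: read '1', 1-count=3 -> q_odd
Final state: q_odd, total 1s = 3 (odd); the DFA requires an odd count -> accept

1


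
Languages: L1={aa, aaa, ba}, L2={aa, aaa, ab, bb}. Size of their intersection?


L1 = {aa, aaa, ba}
L2 = {aa, aaa, ab, bb}
Checking each string in L1 against L2:
  'aa': in L2? Yes
  'aaa': in L2? Yes
  'ba': in L2? No
Intersection = {aa, aaa}
|L1 ∩ L2| = 2

2


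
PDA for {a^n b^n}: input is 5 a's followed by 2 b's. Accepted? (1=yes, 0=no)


Language requires equal numbers of a's and b's
PDA pushes for each 'a', pops for each 'b'
Number of a's = 5
Number of b's = 2
5 != 2 -> Reject

0


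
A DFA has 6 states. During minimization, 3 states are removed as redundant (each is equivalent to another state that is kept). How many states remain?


Original DFA: 6 states
Redundant states removed: 3
Minimized states = original - removed
= 6 - 3
= 3

3


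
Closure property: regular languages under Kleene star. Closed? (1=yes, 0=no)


Regular languages are closed under:
- Union (DFA product construction)
- Intersection (DFA product construction)
- Complement (swap accept/reject states)
- Concatenation (NFA construction)
- Kleene star (NFA construction)
Kleene star is in this list
Therefore: closed

1


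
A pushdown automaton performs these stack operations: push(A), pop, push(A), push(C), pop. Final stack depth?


Tracing stack operations:
  push(A) -> stack = [A], depth=1
  pop -> removed A, stack = [], depth=0
  push(A) -> stack = [A], depth=1
  push(C) -> stack = [A,C], depth=2
  pop -> removed C, stack = [A], depth=1
Final depth = 1

1


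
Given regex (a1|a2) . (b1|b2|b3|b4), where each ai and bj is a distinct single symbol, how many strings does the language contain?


First group: 2 alternatives
Second group: 4 alternatives
Concatenation: each choice from group 1 pairs with each from group 2
Total = 2 x 4 = 8

8


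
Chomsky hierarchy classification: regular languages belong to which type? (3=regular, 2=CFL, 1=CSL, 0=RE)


Chomsky hierarchy levels:
  Type 3: Regular (DFA/NFA/regex)
  Type 2: Context-free (PDA)
  Type 1: Context-sensitive
  Type 0: Recursively enumerable (TM)
'regular' corresponds to Type 3

3


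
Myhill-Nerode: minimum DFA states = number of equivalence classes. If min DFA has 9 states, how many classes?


Myhill-Nerode theorem:
Number of equivalence classes = number of states in minimal DFA
Minimal DFA states = 9
Therefore equivalence classes = 9

9


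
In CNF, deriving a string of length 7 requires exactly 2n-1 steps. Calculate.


Chomsky Normal Form derivation:
String length n = 7
Each step either:
  - Splits a nonterminal into two (n-1 such steps)
  - Converts a nonterminal to terminal (n such steps)
Total = (n-1) + n = 2n - 1
= 2(7) - 1
= 14 - 1
= 13

13


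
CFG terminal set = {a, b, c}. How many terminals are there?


Terminal symbols: a, b, c
Counting each: a (#1), b (#2), c (#3)
Total = 3

3


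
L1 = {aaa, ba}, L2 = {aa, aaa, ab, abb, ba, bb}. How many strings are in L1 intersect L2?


L1 = {aaa, ba}
L2 = {aa, aaa, ab, abb, ba, bb}
Checking each string in L1 against L2:
  'aaa': in L2? Yes
  'ba': in L2? Yes
Intersection = {aaa, ba}
|L1 ∩ L2| = 2

2


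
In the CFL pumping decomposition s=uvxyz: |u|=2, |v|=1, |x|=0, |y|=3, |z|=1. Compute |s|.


|s| = |u| + |v| + |x| + |y| + |z|
= 2 + 1 + 0 + 3 + 1
= 3 + 0 + 4
= 3 + 4
= 7

7


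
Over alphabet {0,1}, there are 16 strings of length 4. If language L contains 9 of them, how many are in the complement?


Alphabet: {0,1}
String length: 4
Total strings of length 4 = 2^4 = 16
Strings in L = 9
Complement = total - |L|
= 16 - 9
= 7

7


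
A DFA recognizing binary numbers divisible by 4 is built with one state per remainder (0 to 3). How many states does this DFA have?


Divisibility by 4 is tracked via the remainder mod 4: 0, 1, ..., 3
The construction assigns one state to each remainder
Number of remainders = 4

4


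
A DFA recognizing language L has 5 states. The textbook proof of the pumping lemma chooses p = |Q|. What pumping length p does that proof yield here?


Pumping lemma for regular languages (standard proof):
Take p = |Q|, the number of DFA states.
Any string of length >= |Q| passes through |Q|+1 states while reading its first |Q| symbols,
so by pigeonhole some state repeats, giving the loop that can be pumped.
Here |Q| = 5
Therefore the proof uses p = 5

5


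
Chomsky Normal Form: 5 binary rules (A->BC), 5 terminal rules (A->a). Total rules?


CNF allows two rule forms:
  A -> BC (binary): 5 rules
  A -> a (terminal): 5 rules
Total = 5 + 5 = 10

10


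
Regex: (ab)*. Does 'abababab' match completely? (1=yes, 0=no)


Pattern: (ab)*
String: 'abababab'
Pattern requires: zero or more repetitions of 'ab'
Pairs: ['ab', 'ab', 'ab', 'ab']
All pairs are 'ab'? Yes
Result: 1

1


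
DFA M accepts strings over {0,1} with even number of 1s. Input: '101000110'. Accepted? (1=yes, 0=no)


DFA has 2 states: q_even (start, accept=yes) and q_odd
Processing string '101000110' character by character:
  Position 0: read '1', 1-count=1 -> q_odd
  Position 1: read '0', 1-count=1 -> q_odd (no change)
  Position 2: read '1', 1-count=2 -> q_even
  Position 3: read '0', 1-count=2 -> q_even (no change)
  Position 4: read '0', 1-count=2 -> q_even (no change)
  Position 5: read '0', 1-count=2 -> q_even (no change)
  Position 6: read '1', 1-count=3 -> q_odd
  Position 7: read '1', 1-count=4 -> q_even
  Position 8: read '0', 1-count=4 -> q_even (no change)
Final state: q_even, total 1s = 4 (even); the DFA requires an even count -> accept

1


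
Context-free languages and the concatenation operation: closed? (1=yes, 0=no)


CFL closure properties:
  Closed under: union, concatenation, Kleene star
  NOT closed under: intersection, complement
Operation 'concatenation' is in closed list -> Yes (closed)

1


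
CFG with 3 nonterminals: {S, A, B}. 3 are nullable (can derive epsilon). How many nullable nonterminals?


Nonterminals: {S, A, B}
A nonterminal is nullable if it can derive epsilon
Counting nullable nonterminals: 3
Total nullable = 3

3


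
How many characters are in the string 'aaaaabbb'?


String: 'aaaaabbb'
Counting characters:
  'a' appears 5 time(s)
  'b' appears 3 time(s)
Total length = 5 + 3 = 8

8


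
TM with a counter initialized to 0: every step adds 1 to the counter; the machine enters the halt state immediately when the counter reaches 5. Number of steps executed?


Counter starts at 0. Counting sequence:
  Step 1: counter = 1
  Step 2: counter = 2
  Step 3: counter = 3
  Step 4: counter = 4
  Step 5: counter = 5
Counter reached 5 -> halt
Total steps = 5

5


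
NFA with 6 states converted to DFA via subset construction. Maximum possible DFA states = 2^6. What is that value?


NFA has 6 states
Subset construction: each DFA state = subset of NFA states
Maximum subsets = 2^6
2^6 = 64

64


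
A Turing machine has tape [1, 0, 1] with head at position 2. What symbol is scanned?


Tape: [1, 0, 1]
Positions: 0 1 2
Values:    1 0 1
Head at position 2
tape[2] = 1

1


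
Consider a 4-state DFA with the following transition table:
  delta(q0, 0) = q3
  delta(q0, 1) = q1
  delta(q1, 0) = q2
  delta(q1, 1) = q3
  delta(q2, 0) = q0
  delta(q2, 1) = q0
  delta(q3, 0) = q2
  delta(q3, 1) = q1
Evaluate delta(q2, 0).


Looking up transition function:
delta(q2, 0) in the table
Row: q2, Column: 0
Result: q0

q0


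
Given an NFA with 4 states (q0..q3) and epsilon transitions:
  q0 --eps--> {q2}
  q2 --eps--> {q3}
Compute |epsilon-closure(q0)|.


Starting from q0
Initialize closure = {q0}
Follow epsilon from q0 -> add q2
Follow epsilon from q2 -> add q3
Final closure: {q0, q2, q3}
Size = 3

3


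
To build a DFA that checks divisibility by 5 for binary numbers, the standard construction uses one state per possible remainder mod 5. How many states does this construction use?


Divisibility by 5 is tracked via the remainder mod 5: 0, 1, ..., 4
The construction assigns one state to each remainder
Number of remainders = 5

5


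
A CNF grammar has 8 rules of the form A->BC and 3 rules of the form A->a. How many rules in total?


CNF allows two rule forms:
  A -> BC (binary): 8 rules
  A -> a (terminal): 3 rules
Total = 8 + 3 = 11

11


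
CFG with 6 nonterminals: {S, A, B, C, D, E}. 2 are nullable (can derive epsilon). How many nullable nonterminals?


Nonterminals: {S, A, B, C, D, E}
A nonterminal is nullable if it can derive epsilon
Counting nullable nonterminals: 2
Total nullable = 2

2


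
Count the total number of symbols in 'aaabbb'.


String: 'aaabbb'
Counting characters:
  'a' appears 3 time(s)
  'b' appears 3 time(s)
Total length = 3 + 3 = 6

6


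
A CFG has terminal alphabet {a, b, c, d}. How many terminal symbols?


Terminal symbols: a, b, c, d
Counting each: a (#1), b (#2), c (#3), d (#4)
Total = 4

4


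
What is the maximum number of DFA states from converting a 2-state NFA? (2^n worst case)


NFA has 2 states
Subset construction: each DFA state = subset of NFA states
Maximum subsets = 2^2
2^2 = 4

4


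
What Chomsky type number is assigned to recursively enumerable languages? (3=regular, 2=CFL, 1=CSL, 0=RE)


Chomsky hierarchy levels:
  Type 3: Regular (DFA/NFA/regex)
  Type 2: Context-free (PDA)
  Type 1: Context-sensitive
  Type 0: Recursively enumerable (TM)
'recursively enumerable' corresponds to Type 0

0


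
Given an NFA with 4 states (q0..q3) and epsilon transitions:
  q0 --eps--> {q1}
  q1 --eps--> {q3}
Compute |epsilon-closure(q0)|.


Starting from q0
Initialize closure = {q0}
Follow epsilon from q0 -> add q1
Follow epsilon from q1 -> add q3
Final closure: {q0, q1, q3}
Size = 3

3


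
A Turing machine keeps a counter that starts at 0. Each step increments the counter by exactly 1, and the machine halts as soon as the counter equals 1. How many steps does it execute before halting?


Counter starts at 0. Counting sequence:
  Step 1: counter = 1
Counter reached 1 -> halt
Total steps = 1

1


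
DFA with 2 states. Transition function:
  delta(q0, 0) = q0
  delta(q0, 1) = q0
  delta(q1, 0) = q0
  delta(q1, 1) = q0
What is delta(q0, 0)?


Looking up transition function:
delta(q0, 0) in the table
Row: q0, Column: 0
Result: q0

q0


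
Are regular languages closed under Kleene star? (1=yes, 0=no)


Regular languages are closed under:
- Union (DFA product construction)
- Intersection (DFA product construction)
- Complement (swap accept/reject states)
- Concatenation (NFA construction)
- Kleene star (NFA construction)
Kleene star is in this list
Therefore: closed

1


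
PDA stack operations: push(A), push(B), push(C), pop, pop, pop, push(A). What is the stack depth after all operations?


Tracing stack operations:
  push(A) -> stack = [A], depth=1
  push(B) -> stack = [A,B], depth=2
  push(C) -> stack = [A,B,C], depth=3
  pop -> removed C, stack = [A,B], depth=2
  pop -> removed B, stack = [A], depth=1
  pop -> removed A, stack = [], depth=0
  push(A) -> stack = [A], depth=1
Final depth = 1

1


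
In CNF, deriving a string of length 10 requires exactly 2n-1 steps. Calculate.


Chomsky Normal Form derivation:
String length n = 10
Each step either:
  - Splits a nonterminal into two (n-1 such steps)
  - Converts a nonterminal to terminal (n such steps)
Total = (n-1) + n = 2n - 1
= 2(10) - 1
= 20 - 1
= 19

19


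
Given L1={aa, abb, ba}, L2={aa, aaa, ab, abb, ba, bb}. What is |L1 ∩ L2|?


L1 = {aa, abb, ba}
L2 = {aa, aaa, ab, abb, ba, bb}
Checking each string in L1 against L2:
  'aa': in L2? Yes
  'abb': in L2? Yes
  'ba': in L2? Yes
Intersection = {aa, abb, ba}
|L1 ∩ L2| = 3

3


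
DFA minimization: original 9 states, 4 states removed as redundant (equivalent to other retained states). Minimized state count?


Original DFA: 9 states
Redundant states removed: 4
Minimized states = original - removed
= 9 - 4
= 5

5


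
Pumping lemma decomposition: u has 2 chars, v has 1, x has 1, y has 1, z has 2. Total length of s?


|s| = |u| + |v| + |x| + |y| + |z|
= 2 + 1 + 1 + 1 + 2
= 3 + 1 + 3
= 4 + 3
= 7

7


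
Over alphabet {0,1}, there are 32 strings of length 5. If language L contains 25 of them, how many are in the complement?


Alphabet: {0,1}
String length: 5
Total strings of length 5 = 2^5 = 32
Strings in L = 25
Complement = total - |L|
= 32 - 25
= 7

7


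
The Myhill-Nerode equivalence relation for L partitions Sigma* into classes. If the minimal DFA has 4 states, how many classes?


Myhill-Nerode theorem:
Number of equivalence classes = number of states in minimal DFA
Minimal DFA states = 4
Therefore equivalence classes = 4

4


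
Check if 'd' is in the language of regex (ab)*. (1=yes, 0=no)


Pattern: (ab)*
String: 'd'
Pattern requires: zero or more repetitions of 'ab'
Length 1 is odd -> cannot be (ab)* -> no match
Result: 0

0


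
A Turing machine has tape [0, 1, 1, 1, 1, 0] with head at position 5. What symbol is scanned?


Tape: [0, 1, 1, 1, 1, 0]
Positions: 0 1 2 3 4 5
Values:    0 1 1 1 1 0
Head at position 5
tape[5] = 0

0


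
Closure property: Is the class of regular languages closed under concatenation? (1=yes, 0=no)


Regular languages are closed under all standard operations:
- Union: Yes (product construction)
- Intersection: Yes (product construction)
- Complement: Yes (swap accept/reject)
- Concatenation: Yes (NFA construction)
Operation: concatenation -> Closed

1


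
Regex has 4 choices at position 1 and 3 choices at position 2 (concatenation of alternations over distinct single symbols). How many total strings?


First group: 4 alternatives
Second group: 3 alternatives
Concatenation: each choice from group 1 pairs with each from group 2
Total = 4 x 3 = 12

12


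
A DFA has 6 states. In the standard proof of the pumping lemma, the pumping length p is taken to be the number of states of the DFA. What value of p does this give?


Pumping lemma for regular languages (standard proof):
Take p = |Q|, the number of DFA states.
Any string of length >= |Q| passes through |Q|+1 states while reading its first |Q| symbols,
so by pigeonhole some state repeats, giving the loop that can be pumped.
Here |Q| = 6
Therefore the proof uses p = 6

6


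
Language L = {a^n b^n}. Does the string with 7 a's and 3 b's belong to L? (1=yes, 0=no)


Language requires equal numbers of a's and b's
PDA pushes for each 'a', pops for each 'b'
Number of a's = 7
Number of b's = 3
7 != 3 -> Reject

0


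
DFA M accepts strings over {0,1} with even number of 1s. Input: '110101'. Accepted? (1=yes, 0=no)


DFA has 2 states: q_even (start, accept=yes) and q_odd
Processing string '110101' character by character:
  Position 0: read '1', 1-count=1 -> q_odd
  Position 1: read '1', 1-count=2 -> q_even
  Position 2: read '0', 1-count=2 -> q_even (no change)
  Position 3: read '1', 1-count=3 -> q_odd
  Position 4: read '0', 1-count=3 -> q_odd (no change)
  Position 5: read '1', 1-count=4 -> q_even
Final state: q_even, total 1s = 4 (even); the DFA requires an even count -> accept

1


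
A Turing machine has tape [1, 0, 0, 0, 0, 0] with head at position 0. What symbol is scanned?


Tape: [1, 0, 0, 0, 0, 0]
Positions: 0 1 2 3 4 5
Values:    1 0 0 0 0 0
Head at position 0
tape[0] = 1

1


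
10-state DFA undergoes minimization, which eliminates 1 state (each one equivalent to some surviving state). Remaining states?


Original DFA: 10 states
Redundant states removed: 1
Minimized states = original - removed
= 10 - 1
= 9

9


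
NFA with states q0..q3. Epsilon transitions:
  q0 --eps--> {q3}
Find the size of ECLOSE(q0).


Starting from q0
Initialize closure = {q0}
Follow epsilon from q0 -> add q3
Final closure: {q0, q3}
Size = 2

2


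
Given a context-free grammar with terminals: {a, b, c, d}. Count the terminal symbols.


Terminal symbols: a, b, c, d
Counting each: a (#1), b (#2), c (#3), d (#4)
Total = 4

4


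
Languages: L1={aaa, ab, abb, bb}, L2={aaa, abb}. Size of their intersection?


L1 = {aaa, ab, abb, bb}
L2 = {aaa, abb}
Checking each string in L1 against L2:
  'aaa': in L2? Yes
  'ab': in L2? No
  'abb': in L2? Yes
  'bb': in L2? No
Intersection = {aaa, abb}
|L1 ∩ L2| = 2

2


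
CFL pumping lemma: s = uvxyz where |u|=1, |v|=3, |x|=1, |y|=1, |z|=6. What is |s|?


|s| = |u| + |v| + |x| + |y| + |z|
= 1 + 3 + 1 + 1 + 6
= 4 + 1 + 7
= 5 + 7
= 12

12


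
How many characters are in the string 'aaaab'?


String: 'aaaab'
Counting characters:
  'a' appears 4 time(s)
  'b' appears 1 time(s)
Total length = 4 + 1 = 5

5


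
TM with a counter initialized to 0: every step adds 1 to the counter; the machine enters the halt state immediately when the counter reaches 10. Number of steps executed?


Counter starts at 0. Counting sequence:
  Step 1: counter = 1
  Step 2: counter = 2
  Step 3: counter = 3
  Step 4: counter = 4
  Step 5: counter = 5
  Step 6: counter = 6
  ...
  Step 10: counter = 10
Counter reached 10 -> halt
Total steps = 10

10


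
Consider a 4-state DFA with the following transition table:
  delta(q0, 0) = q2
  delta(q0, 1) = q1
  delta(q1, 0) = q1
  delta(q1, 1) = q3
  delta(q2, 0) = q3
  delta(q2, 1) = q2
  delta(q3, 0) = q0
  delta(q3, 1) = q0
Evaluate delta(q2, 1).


Looking up transition function:
delta(q2, 1) in the table
Row: q2, Column: 1
Result: q2

q2


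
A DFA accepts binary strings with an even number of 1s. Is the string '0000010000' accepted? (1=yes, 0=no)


DFA has 2 states: q_even (start, accept=yes) and q_odd
Processing string '0000010000' character by character:
  Position 0: read '0', 1-count=0 -> q_even (no change)
  Position 1: read '0', 1-count=0 -> q_even (no change)
  Position 2: read '0', 1-count=0 -> q_even (no change)
  Position 3: read '0', 1-count=0 -> q_even (no change)
  Position 4: read '0', 1-count=0 -> q_even (no change)
  Position 5: read '1', 1-count=1 -> q_odd
  Position 6: read '0', 1-count=1 -> q_odd (no change)
  Position 7: read '0', 1-count=1 -> q_odd (no change)
  Position 8: read '0', 1-count=1 -> q_odd (no change)
  Position 9: read '0', 1-count=1 -> q_odd (no change)
Final state: q_odd, total 1s = 1 (odd); the DFA requires an even count -> reject

0
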